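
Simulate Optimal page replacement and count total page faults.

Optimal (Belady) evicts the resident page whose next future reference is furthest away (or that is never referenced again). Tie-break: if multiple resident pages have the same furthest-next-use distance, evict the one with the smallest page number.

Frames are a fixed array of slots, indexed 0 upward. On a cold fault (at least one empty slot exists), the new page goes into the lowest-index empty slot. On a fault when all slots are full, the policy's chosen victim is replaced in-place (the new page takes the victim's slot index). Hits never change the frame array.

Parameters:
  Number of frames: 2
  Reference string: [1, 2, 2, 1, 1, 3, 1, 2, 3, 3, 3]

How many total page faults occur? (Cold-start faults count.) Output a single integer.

Step 0: ref 1 → FAULT, frames=[1,-]
Step 1: ref 2 → FAULT, frames=[1,2]
Step 2: ref 2 → HIT, frames=[1,2]
Step 3: ref 1 → HIT, frames=[1,2]
Step 4: ref 1 → HIT, frames=[1,2]
Step 5: ref 3 → FAULT (evict 2), frames=[1,3]
Step 6: ref 1 → HIT, frames=[1,3]
Step 7: ref 2 → FAULT (evict 1), frames=[2,3]
Step 8: ref 3 → HIT, frames=[2,3]
Step 9: ref 3 → HIT, frames=[2,3]
Step 10: ref 3 → HIT, frames=[2,3]
Total faults: 4

Answer: 4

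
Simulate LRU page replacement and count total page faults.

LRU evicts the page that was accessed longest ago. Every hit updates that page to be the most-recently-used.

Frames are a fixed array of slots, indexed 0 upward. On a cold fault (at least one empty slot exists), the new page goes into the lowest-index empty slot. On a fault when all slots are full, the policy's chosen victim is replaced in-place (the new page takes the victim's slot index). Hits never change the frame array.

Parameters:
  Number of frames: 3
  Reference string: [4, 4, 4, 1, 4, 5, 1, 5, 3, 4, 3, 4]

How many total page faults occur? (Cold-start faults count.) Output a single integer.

Answer: 5

Derivation:
Step 0: ref 4 → FAULT, frames=[4,-,-]
Step 1: ref 4 → HIT, frames=[4,-,-]
Step 2: ref 4 → HIT, frames=[4,-,-]
Step 3: ref 1 → FAULT, frames=[4,1,-]
Step 4: ref 4 → HIT, frames=[4,1,-]
Step 5: ref 5 → FAULT, frames=[4,1,5]
Step 6: ref 1 → HIT, frames=[4,1,5]
Step 7: ref 5 → HIT, frames=[4,1,5]
Step 8: ref 3 → FAULT (evict 4), frames=[3,1,5]
Step 9: ref 4 → FAULT (evict 1), frames=[3,4,5]
Step 10: ref 3 → HIT, frames=[3,4,5]
Step 11: ref 4 → HIT, frames=[3,4,5]
Total faults: 5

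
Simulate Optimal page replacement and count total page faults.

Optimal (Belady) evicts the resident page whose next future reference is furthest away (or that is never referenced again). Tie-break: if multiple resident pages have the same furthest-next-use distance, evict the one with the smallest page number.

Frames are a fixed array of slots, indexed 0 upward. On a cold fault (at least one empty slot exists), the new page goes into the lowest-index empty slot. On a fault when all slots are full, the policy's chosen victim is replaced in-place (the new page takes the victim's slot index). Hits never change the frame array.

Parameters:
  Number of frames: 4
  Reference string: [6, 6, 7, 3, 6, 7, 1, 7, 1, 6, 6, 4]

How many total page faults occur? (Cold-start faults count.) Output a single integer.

Answer: 5

Derivation:
Step 0: ref 6 → FAULT, frames=[6,-,-,-]
Step 1: ref 6 → HIT, frames=[6,-,-,-]
Step 2: ref 7 → FAULT, frames=[6,7,-,-]
Step 3: ref 3 → FAULT, frames=[6,7,3,-]
Step 4: ref 6 → HIT, frames=[6,7,3,-]
Step 5: ref 7 → HIT, frames=[6,7,3,-]
Step 6: ref 1 → FAULT, frames=[6,7,3,1]
Step 7: ref 7 → HIT, frames=[6,7,3,1]
Step 8: ref 1 → HIT, frames=[6,7,3,1]
Step 9: ref 6 → HIT, frames=[6,7,3,1]
Step 10: ref 6 → HIT, frames=[6,7,3,1]
Step 11: ref 4 → FAULT (evict 1), frames=[6,7,3,4]
Total faults: 5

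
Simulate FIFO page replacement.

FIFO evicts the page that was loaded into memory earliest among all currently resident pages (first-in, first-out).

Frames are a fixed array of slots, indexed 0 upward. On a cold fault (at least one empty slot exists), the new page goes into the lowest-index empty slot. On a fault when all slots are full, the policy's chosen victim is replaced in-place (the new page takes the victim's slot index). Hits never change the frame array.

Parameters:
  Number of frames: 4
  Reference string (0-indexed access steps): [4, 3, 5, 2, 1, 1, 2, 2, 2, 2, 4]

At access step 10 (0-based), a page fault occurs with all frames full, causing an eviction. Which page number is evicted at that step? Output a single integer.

Step 0: ref 4 -> FAULT, frames=[4,-,-,-]
Step 1: ref 3 -> FAULT, frames=[4,3,-,-]
Step 2: ref 5 -> FAULT, frames=[4,3,5,-]
Step 3: ref 2 -> FAULT, frames=[4,3,5,2]
Step 4: ref 1 -> FAULT, evict 4, frames=[1,3,5,2]
Step 5: ref 1 -> HIT, frames=[1,3,5,2]
Step 6: ref 2 -> HIT, frames=[1,3,5,2]
Step 7: ref 2 -> HIT, frames=[1,3,5,2]
Step 8: ref 2 -> HIT, frames=[1,3,5,2]
Step 9: ref 2 -> HIT, frames=[1,3,5,2]
Step 10: ref 4 -> FAULT, evict 3, frames=[1,4,5,2]
At step 10: evicted page 3

Answer: 3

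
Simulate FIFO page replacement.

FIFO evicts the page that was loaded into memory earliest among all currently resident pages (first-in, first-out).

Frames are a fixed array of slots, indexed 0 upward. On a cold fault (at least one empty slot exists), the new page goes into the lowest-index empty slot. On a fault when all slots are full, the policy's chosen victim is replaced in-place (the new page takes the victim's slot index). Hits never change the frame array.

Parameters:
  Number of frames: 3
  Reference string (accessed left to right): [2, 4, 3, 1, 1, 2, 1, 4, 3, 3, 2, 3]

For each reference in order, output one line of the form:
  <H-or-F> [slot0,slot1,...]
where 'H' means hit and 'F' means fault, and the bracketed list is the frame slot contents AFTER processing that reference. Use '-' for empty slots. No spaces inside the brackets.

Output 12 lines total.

F [2,-,-]
F [2,4,-]
F [2,4,3]
F [1,4,3]
H [1,4,3]
F [1,2,3]
H [1,2,3]
F [1,2,4]
F [3,2,4]
H [3,2,4]
H [3,2,4]
H [3,2,4]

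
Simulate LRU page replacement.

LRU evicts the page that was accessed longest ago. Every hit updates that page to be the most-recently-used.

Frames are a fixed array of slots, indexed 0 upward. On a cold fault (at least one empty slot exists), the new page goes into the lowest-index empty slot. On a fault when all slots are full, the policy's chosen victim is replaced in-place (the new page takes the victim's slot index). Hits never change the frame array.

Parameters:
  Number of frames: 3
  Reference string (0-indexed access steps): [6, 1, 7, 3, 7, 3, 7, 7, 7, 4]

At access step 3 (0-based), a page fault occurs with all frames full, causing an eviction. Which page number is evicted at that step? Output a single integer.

Step 0: ref 6 -> FAULT, frames=[6,-,-]
Step 1: ref 1 -> FAULT, frames=[6,1,-]
Step 2: ref 7 -> FAULT, frames=[6,1,7]
Step 3: ref 3 -> FAULT, evict 6, frames=[3,1,7]
At step 3: evicted page 6

Answer: 6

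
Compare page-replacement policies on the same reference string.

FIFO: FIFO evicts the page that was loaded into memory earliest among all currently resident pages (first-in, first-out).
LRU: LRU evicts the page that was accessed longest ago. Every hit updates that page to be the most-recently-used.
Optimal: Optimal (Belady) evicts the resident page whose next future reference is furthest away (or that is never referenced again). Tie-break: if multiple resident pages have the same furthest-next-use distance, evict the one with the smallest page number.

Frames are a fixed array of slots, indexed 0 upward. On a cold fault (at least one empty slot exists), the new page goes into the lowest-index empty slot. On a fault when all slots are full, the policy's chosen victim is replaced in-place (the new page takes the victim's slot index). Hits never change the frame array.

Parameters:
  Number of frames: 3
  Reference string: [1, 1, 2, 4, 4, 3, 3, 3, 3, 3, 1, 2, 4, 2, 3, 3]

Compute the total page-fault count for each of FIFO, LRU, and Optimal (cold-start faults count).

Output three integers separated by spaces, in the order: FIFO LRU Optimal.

--- FIFO ---
  step 0: ref 1 -> FAULT, frames=[1,-,-] (faults so far: 1)
  step 1: ref 1 -> HIT, frames=[1,-,-] (faults so far: 1)
  step 2: ref 2 -> FAULT, frames=[1,2,-] (faults so far: 2)
  step 3: ref 4 -> FAULT, frames=[1,2,4] (faults so far: 3)
  step 4: ref 4 -> HIT, frames=[1,2,4] (faults so far: 3)
  step 5: ref 3 -> FAULT, evict 1, frames=[3,2,4] (faults so far: 4)
  step 6: ref 3 -> HIT, frames=[3,2,4] (faults so far: 4)
  step 7: ref 3 -> HIT, frames=[3,2,4] (faults so far: 4)
  step 8: ref 3 -> HIT, frames=[3,2,4] (faults so far: 4)
  step 9: ref 3 -> HIT, frames=[3,2,4] (faults so far: 4)
  step 10: ref 1 -> FAULT, evict 2, frames=[3,1,4] (faults so far: 5)
  step 11: ref 2 -> FAULT, evict 4, frames=[3,1,2] (faults so far: 6)
  step 12: ref 4 -> FAULT, evict 3, frames=[4,1,2] (faults so far: 7)
  step 13: ref 2 -> HIT, frames=[4,1,2] (faults so far: 7)
  step 14: ref 3 -> FAULT, evict 1, frames=[4,3,2] (faults so far: 8)
  step 15: ref 3 -> HIT, frames=[4,3,2] (faults so far: 8)
  FIFO total faults: 8
--- LRU ---
  step 0: ref 1 -> FAULT, frames=[1,-,-] (faults so far: 1)
  step 1: ref 1 -> HIT, frames=[1,-,-] (faults so far: 1)
  step 2: ref 2 -> FAULT, frames=[1,2,-] (faults so far: 2)
  step 3: ref 4 -> FAULT, frames=[1,2,4] (faults so far: 3)
  step 4: ref 4 -> HIT, frames=[1,2,4] (faults so far: 3)
  step 5: ref 3 -> FAULT, evict 1, frames=[3,2,4] (faults so far: 4)
  step 6: ref 3 -> HIT, frames=[3,2,4] (faults so far: 4)
  step 7: ref 3 -> HIT, frames=[3,2,4] (faults so far: 4)
  step 8: ref 3 -> HIT, frames=[3,2,4] (faults so far: 4)
  step 9: ref 3 -> HIT, frames=[3,2,4] (faults so far: 4)
  step 10: ref 1 -> FAULT, evict 2, frames=[3,1,4] (faults so far: 5)
  step 11: ref 2 -> FAULT, evict 4, frames=[3,1,2] (faults so far: 6)
  step 12: ref 4 -> FAULT, evict 3, frames=[4,1,2] (faults so far: 7)
  step 13: ref 2 -> HIT, frames=[4,1,2] (faults so far: 7)
  step 14: ref 3 -> FAULT, evict 1, frames=[4,3,2] (faults so far: 8)
  step 15: ref 3 -> HIT, frames=[4,3,2] (faults so far: 8)
  LRU total faults: 8
--- Optimal ---
  step 0: ref 1 -> FAULT, frames=[1,-,-] (faults so far: 1)
  step 1: ref 1 -> HIT, frames=[1,-,-] (faults so far: 1)
  step 2: ref 2 -> FAULT, frames=[1,2,-] (faults so far: 2)
  step 3: ref 4 -> FAULT, frames=[1,2,4] (faults so far: 3)
  step 4: ref 4 -> HIT, frames=[1,2,4] (faults so far: 3)
  step 5: ref 3 -> FAULT, evict 4, frames=[1,2,3] (faults so far: 4)
  step 6: ref 3 -> HIT, frames=[1,2,3] (faults so far: 4)
  step 7: ref 3 -> HIT, frames=[1,2,3] (faults so far: 4)
  step 8: ref 3 -> HIT, frames=[1,2,3] (faults so far: 4)
  step 9: ref 3 -> HIT, frames=[1,2,3] (faults so far: 4)
  step 10: ref 1 -> HIT, frames=[1,2,3] (faults so far: 4)
  step 11: ref 2 -> HIT, frames=[1,2,3] (faults so far: 4)
  step 12: ref 4 -> FAULT, evict 1, frames=[4,2,3] (faults so far: 5)
  step 13: ref 2 -> HIT, frames=[4,2,3] (faults so far: 5)
  step 14: ref 3 -> HIT, frames=[4,2,3] (faults so far: 5)
  step 15: ref 3 -> HIT, frames=[4,2,3] (faults so far: 5)
  Optimal total faults: 5

Answer: 8 8 5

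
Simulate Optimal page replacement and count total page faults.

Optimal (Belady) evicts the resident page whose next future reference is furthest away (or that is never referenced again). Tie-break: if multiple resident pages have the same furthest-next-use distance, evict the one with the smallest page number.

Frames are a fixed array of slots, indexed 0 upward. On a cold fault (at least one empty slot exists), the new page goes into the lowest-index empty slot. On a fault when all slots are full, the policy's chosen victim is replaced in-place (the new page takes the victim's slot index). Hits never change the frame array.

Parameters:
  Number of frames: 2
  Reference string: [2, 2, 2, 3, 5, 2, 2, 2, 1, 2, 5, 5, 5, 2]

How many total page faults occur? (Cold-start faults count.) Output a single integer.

Step 0: ref 2 → FAULT, frames=[2,-]
Step 1: ref 2 → HIT, frames=[2,-]
Step 2: ref 2 → HIT, frames=[2,-]
Step 3: ref 3 → FAULT, frames=[2,3]
Step 4: ref 5 → FAULT (evict 3), frames=[2,5]
Step 5: ref 2 → HIT, frames=[2,5]
Step 6: ref 2 → HIT, frames=[2,5]
Step 7: ref 2 → HIT, frames=[2,5]
Step 8: ref 1 → FAULT (evict 5), frames=[2,1]
Step 9: ref 2 → HIT, frames=[2,1]
Step 10: ref 5 → FAULT (evict 1), frames=[2,5]
Step 11: ref 5 → HIT, frames=[2,5]
Step 12: ref 5 → HIT, frames=[2,5]
Step 13: ref 2 → HIT, frames=[2,5]
Total faults: 5

Answer: 5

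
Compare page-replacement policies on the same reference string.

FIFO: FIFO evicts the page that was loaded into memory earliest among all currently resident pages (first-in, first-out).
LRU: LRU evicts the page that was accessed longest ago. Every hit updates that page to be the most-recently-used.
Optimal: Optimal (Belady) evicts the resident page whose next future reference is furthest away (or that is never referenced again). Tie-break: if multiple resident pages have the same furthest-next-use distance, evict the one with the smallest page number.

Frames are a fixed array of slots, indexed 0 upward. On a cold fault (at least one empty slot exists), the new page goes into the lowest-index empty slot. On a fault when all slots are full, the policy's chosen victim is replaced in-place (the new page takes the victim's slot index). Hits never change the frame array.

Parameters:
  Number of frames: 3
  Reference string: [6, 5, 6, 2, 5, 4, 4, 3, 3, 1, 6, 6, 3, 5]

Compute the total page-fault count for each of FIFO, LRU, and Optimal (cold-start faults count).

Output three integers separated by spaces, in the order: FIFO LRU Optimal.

--- FIFO ---
  step 0: ref 6 -> FAULT, frames=[6,-,-] (faults so far: 1)
  step 1: ref 5 -> FAULT, frames=[6,5,-] (faults so far: 2)
  step 2: ref 6 -> HIT, frames=[6,5,-] (faults so far: 2)
  step 3: ref 2 -> FAULT, frames=[6,5,2] (faults so far: 3)
  step 4: ref 5 -> HIT, frames=[6,5,2] (faults so far: 3)
  step 5: ref 4 -> FAULT, evict 6, frames=[4,5,2] (faults so far: 4)
  step 6: ref 4 -> HIT, frames=[4,5,2] (faults so far: 4)
  step 7: ref 3 -> FAULT, evict 5, frames=[4,3,2] (faults so far: 5)
  step 8: ref 3 -> HIT, frames=[4,3,2] (faults so far: 5)
  step 9: ref 1 -> FAULT, evict 2, frames=[4,3,1] (faults so far: 6)
  step 10: ref 6 -> FAULT, evict 4, frames=[6,3,1] (faults so far: 7)
  step 11: ref 6 -> HIT, frames=[6,3,1] (faults so far: 7)
  step 12: ref 3 -> HIT, frames=[6,3,1] (faults so far: 7)
  step 13: ref 5 -> FAULT, evict 3, frames=[6,5,1] (faults so far: 8)
  FIFO total faults: 8
--- LRU ---
  step 0: ref 6 -> FAULT, frames=[6,-,-] (faults so far: 1)
  step 1: ref 5 -> FAULT, frames=[6,5,-] (faults so far: 2)
  step 2: ref 6 -> HIT, frames=[6,5,-] (faults so far: 2)
  step 3: ref 2 -> FAULT, frames=[6,5,2] (faults so far: 3)
  step 4: ref 5 -> HIT, frames=[6,5,2] (faults so far: 3)
  step 5: ref 4 -> FAULT, evict 6, frames=[4,5,2] (faults so far: 4)
  step 6: ref 4 -> HIT, frames=[4,5,2] (faults so far: 4)
  step 7: ref 3 -> FAULT, evict 2, frames=[4,5,3] (faults so far: 5)
  step 8: ref 3 -> HIT, frames=[4,5,3] (faults so far: 5)
  step 9: ref 1 -> FAULT, evict 5, frames=[4,1,3] (faults so far: 6)
  step 10: ref 6 -> FAULT, evict 4, frames=[6,1,3] (faults so far: 7)
  step 11: ref 6 -> HIT, frames=[6,1,3] (faults so far: 7)
  step 12: ref 3 -> HIT, frames=[6,1,3] (faults so far: 7)
  step 13: ref 5 -> FAULT, evict 1, frames=[6,5,3] (faults so far: 8)
  LRU total faults: 8
--- Optimal ---
  step 0: ref 6 -> FAULT, frames=[6,-,-] (faults so far: 1)
  step 1: ref 5 -> FAULT, frames=[6,5,-] (faults so far: 2)
  step 2: ref 6 -> HIT, frames=[6,5,-] (faults so far: 2)
  step 3: ref 2 -> FAULT, frames=[6,5,2] (faults so far: 3)
  step 4: ref 5 -> HIT, frames=[6,5,2] (faults so far: 3)
  step 5: ref 4 -> FAULT, evict 2, frames=[6,5,4] (faults so far: 4)
  step 6: ref 4 -> HIT, frames=[6,5,4] (faults so far: 4)
  step 7: ref 3 -> FAULT, evict 4, frames=[6,5,3] (faults so far: 5)
  step 8: ref 3 -> HIT, frames=[6,5,3] (faults so far: 5)
  step 9: ref 1 -> FAULT, evict 5, frames=[6,1,3] (faults so far: 6)
  step 10: ref 6 -> HIT, frames=[6,1,3] (faults so far: 6)
  step 11: ref 6 -> HIT, frames=[6,1,3] (faults so far: 6)
  step 12: ref 3 -> HIT, frames=[6,1,3] (faults so far: 6)
  step 13: ref 5 -> FAULT, evict 1, frames=[6,5,3] (faults so far: 7)
  Optimal total faults: 7

Answer: 8 8 7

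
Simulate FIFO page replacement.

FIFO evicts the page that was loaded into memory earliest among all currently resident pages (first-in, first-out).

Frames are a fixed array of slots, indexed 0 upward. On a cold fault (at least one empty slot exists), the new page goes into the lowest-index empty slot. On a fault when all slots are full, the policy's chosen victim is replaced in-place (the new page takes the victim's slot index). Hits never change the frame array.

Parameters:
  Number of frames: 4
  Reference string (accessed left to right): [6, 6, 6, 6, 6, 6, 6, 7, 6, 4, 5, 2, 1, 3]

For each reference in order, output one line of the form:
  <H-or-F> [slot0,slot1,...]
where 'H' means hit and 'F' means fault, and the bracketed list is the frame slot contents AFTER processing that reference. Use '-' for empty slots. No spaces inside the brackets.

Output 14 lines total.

F [6,-,-,-]
H [6,-,-,-]
H [6,-,-,-]
H [6,-,-,-]
H [6,-,-,-]
H [6,-,-,-]
H [6,-,-,-]
F [6,7,-,-]
H [6,7,-,-]
F [6,7,4,-]
F [6,7,4,5]
F [2,7,4,5]
F [2,1,4,5]
F [2,1,3,5]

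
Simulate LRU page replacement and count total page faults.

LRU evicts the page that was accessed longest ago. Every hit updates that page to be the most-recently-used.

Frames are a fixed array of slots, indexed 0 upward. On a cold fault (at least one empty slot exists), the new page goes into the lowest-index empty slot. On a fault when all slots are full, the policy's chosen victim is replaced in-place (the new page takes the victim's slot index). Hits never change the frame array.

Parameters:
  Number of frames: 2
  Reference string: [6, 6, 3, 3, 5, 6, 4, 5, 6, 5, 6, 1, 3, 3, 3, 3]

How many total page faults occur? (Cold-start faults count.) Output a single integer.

Answer: 9

Derivation:
Step 0: ref 6 → FAULT, frames=[6,-]
Step 1: ref 6 → HIT, frames=[6,-]
Step 2: ref 3 → FAULT, frames=[6,3]
Step 3: ref 3 → HIT, frames=[6,3]
Step 4: ref 5 → FAULT (evict 6), frames=[5,3]
Step 5: ref 6 → FAULT (evict 3), frames=[5,6]
Step 6: ref 4 → FAULT (evict 5), frames=[4,6]
Step 7: ref 5 → FAULT (evict 6), frames=[4,5]
Step 8: ref 6 → FAULT (evict 4), frames=[6,5]
Step 9: ref 5 → HIT, frames=[6,5]
Step 10: ref 6 → HIT, frames=[6,5]
Step 11: ref 1 → FAULT (evict 5), frames=[6,1]
Step 12: ref 3 → FAULT (evict 6), frames=[3,1]
Step 13: ref 3 → HIT, frames=[3,1]
Step 14: ref 3 → HIT, frames=[3,1]
Step 15: ref 3 → HIT, frames=[3,1]
Total faults: 9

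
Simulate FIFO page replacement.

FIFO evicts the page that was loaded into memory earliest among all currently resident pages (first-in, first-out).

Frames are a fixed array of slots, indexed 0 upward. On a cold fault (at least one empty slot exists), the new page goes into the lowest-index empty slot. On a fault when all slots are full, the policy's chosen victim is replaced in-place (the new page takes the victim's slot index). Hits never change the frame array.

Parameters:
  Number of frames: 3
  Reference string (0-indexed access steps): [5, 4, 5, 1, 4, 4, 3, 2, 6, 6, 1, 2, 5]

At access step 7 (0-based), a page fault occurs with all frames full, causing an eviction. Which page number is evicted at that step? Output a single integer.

Step 0: ref 5 -> FAULT, frames=[5,-,-]
Step 1: ref 4 -> FAULT, frames=[5,4,-]
Step 2: ref 5 -> HIT, frames=[5,4,-]
Step 3: ref 1 -> FAULT, frames=[5,4,1]
Step 4: ref 4 -> HIT, frames=[5,4,1]
Step 5: ref 4 -> HIT, frames=[5,4,1]
Step 6: ref 3 -> FAULT, evict 5, frames=[3,4,1]
Step 7: ref 2 -> FAULT, evict 4, frames=[3,2,1]
At step 7: evicted page 4

Answer: 4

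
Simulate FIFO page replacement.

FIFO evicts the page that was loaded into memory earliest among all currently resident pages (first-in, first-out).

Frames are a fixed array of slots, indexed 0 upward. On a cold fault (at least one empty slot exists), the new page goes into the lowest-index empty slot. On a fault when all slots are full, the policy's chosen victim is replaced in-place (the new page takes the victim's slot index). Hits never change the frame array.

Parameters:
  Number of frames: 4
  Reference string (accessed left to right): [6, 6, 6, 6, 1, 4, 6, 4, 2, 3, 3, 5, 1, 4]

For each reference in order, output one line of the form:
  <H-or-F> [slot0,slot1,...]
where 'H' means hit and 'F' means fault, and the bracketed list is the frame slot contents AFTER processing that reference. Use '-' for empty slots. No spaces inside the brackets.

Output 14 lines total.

F [6,-,-,-]
H [6,-,-,-]
H [6,-,-,-]
H [6,-,-,-]
F [6,1,-,-]
F [6,1,4,-]
H [6,1,4,-]
H [6,1,4,-]
F [6,1,4,2]
F [3,1,4,2]
H [3,1,4,2]
F [3,5,4,2]
F [3,5,1,2]
F [3,5,1,4]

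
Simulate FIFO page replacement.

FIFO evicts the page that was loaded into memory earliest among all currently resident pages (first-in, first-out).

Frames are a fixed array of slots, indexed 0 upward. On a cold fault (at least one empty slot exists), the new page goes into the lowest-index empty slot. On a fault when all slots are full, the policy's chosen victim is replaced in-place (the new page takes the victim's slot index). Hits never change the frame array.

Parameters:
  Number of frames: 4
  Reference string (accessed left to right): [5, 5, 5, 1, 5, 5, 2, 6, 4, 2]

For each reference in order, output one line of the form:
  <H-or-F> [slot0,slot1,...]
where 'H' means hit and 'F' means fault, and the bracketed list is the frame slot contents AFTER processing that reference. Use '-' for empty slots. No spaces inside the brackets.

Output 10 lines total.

F [5,-,-,-]
H [5,-,-,-]
H [5,-,-,-]
F [5,1,-,-]
H [5,1,-,-]
H [5,1,-,-]
F [5,1,2,-]
F [5,1,2,6]
F [4,1,2,6]
H [4,1,2,6]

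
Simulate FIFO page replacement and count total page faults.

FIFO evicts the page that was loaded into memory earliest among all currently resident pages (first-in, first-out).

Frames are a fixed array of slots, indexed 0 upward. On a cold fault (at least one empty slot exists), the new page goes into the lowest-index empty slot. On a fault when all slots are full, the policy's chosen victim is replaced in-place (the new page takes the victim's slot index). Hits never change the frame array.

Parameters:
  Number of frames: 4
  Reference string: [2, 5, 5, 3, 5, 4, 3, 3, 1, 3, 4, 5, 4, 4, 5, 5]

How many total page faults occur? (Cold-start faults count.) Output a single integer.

Answer: 5

Derivation:
Step 0: ref 2 → FAULT, frames=[2,-,-,-]
Step 1: ref 5 → FAULT, frames=[2,5,-,-]
Step 2: ref 5 → HIT, frames=[2,5,-,-]
Step 3: ref 3 → FAULT, frames=[2,5,3,-]
Step 4: ref 5 → HIT, frames=[2,5,3,-]
Step 5: ref 4 → FAULT, frames=[2,5,3,4]
Step 6: ref 3 → HIT, frames=[2,5,3,4]
Step 7: ref 3 → HIT, frames=[2,5,3,4]
Step 8: ref 1 → FAULT (evict 2), frames=[1,5,3,4]
Step 9: ref 3 → HIT, frames=[1,5,3,4]
Step 10: ref 4 → HIT, frames=[1,5,3,4]
Step 11: ref 5 → HIT, frames=[1,5,3,4]
Step 12: ref 4 → HIT, frames=[1,5,3,4]
Step 13: ref 4 → HIT, frames=[1,5,3,4]
Step 14: ref 5 → HIT, frames=[1,5,3,4]
Step 15: ref 5 → HIT, frames=[1,5,3,4]
Total faults: 5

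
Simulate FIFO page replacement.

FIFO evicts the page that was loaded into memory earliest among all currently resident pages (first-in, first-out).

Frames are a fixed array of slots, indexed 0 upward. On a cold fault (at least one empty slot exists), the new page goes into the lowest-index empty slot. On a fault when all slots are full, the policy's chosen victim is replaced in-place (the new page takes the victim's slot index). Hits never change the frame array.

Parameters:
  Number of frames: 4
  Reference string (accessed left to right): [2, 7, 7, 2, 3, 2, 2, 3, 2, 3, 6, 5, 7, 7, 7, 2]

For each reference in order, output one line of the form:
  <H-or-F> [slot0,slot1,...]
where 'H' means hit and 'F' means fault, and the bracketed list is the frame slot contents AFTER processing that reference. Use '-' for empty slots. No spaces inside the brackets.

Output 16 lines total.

F [2,-,-,-]
F [2,7,-,-]
H [2,7,-,-]
H [2,7,-,-]
F [2,7,3,-]
H [2,7,3,-]
H [2,7,3,-]
H [2,7,3,-]
H [2,7,3,-]
H [2,7,3,-]
F [2,7,3,6]
F [5,7,3,6]
H [5,7,3,6]
H [5,7,3,6]
H [5,7,3,6]
F [5,2,3,6]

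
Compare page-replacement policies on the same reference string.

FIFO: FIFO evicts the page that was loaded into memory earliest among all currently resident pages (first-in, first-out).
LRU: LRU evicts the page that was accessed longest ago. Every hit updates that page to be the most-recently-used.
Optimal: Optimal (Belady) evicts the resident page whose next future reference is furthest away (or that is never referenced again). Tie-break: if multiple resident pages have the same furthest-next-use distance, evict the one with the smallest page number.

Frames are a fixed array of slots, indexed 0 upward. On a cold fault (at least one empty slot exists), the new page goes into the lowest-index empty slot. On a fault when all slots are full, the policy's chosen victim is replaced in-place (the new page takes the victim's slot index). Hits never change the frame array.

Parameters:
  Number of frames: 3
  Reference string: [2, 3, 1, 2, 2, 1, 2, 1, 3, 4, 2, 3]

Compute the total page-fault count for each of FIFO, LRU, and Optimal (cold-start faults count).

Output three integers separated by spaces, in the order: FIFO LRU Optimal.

Answer: 6 5 4

Derivation:
--- FIFO ---
  step 0: ref 2 -> FAULT, frames=[2,-,-] (faults so far: 1)
  step 1: ref 3 -> FAULT, frames=[2,3,-] (faults so far: 2)
  step 2: ref 1 -> FAULT, frames=[2,3,1] (faults so far: 3)
  step 3: ref 2 -> HIT, frames=[2,3,1] (faults so far: 3)
  step 4: ref 2 -> HIT, frames=[2,3,1] (faults so far: 3)
  step 5: ref 1 -> HIT, frames=[2,3,1] (faults so far: 3)
  step 6: ref 2 -> HIT, frames=[2,3,1] (faults so far: 3)
  step 7: ref 1 -> HIT, frames=[2,3,1] (faults so far: 3)
  step 8: ref 3 -> HIT, frames=[2,3,1] (faults so far: 3)
  step 9: ref 4 -> FAULT, evict 2, frames=[4,3,1] (faults so far: 4)
  step 10: ref 2 -> FAULT, evict 3, frames=[4,2,1] (faults so far: 5)
  step 11: ref 3 -> FAULT, evict 1, frames=[4,2,3] (faults so far: 6)
  FIFO total faults: 6
--- LRU ---
  step 0: ref 2 -> FAULT, frames=[2,-,-] (faults so far: 1)
  step 1: ref 3 -> FAULT, frames=[2,3,-] (faults so far: 2)
  step 2: ref 1 -> FAULT, frames=[2,3,1] (faults so far: 3)
  step 3: ref 2 -> HIT, frames=[2,3,1] (faults so far: 3)
  step 4: ref 2 -> HIT, frames=[2,3,1] (faults so far: 3)
  step 5: ref 1 -> HIT, frames=[2,3,1] (faults so far: 3)
  step 6: ref 2 -> HIT, frames=[2,3,1] (faults so far: 3)
  step 7: ref 1 -> HIT, frames=[2,3,1] (faults so far: 3)
  step 8: ref 3 -> HIT, frames=[2,3,1] (faults so far: 3)
  step 9: ref 4 -> FAULT, evict 2, frames=[4,3,1] (faults so far: 4)
  step 10: ref 2 -> FAULT, evict 1, frames=[4,3,2] (faults so far: 5)
  step 11: ref 3 -> HIT, frames=[4,3,2] (faults so far: 5)
  LRU total faults: 5
--- Optimal ---
  step 0: ref 2 -> FAULT, frames=[2,-,-] (faults so far: 1)
  step 1: ref 3 -> FAULT, frames=[2,3,-] (faults so far: 2)
  step 2: ref 1 -> FAULT, frames=[2,3,1] (faults so far: 3)
  step 3: ref 2 -> HIT, frames=[2,3,1] (faults so far: 3)
  step 4: ref 2 -> HIT, frames=[2,3,1] (faults so far: 3)
  step 5: ref 1 -> HIT, frames=[2,3,1] (faults so far: 3)
  step 6: ref 2 -> HIT, frames=[2,3,1] (faults so far: 3)
  step 7: ref 1 -> HIT, frames=[2,3,1] (faults so far: 3)
  step 8: ref 3 -> HIT, frames=[2,3,1] (faults so far: 3)
  step 9: ref 4 -> FAULT, evict 1, frames=[2,3,4] (faults so far: 4)
  step 10: ref 2 -> HIT, frames=[2,3,4] (faults so far: 4)
  step 11: ref 3 -> HIT, frames=[2,3,4] (faults so far: 4)
  Optimal total faults: 4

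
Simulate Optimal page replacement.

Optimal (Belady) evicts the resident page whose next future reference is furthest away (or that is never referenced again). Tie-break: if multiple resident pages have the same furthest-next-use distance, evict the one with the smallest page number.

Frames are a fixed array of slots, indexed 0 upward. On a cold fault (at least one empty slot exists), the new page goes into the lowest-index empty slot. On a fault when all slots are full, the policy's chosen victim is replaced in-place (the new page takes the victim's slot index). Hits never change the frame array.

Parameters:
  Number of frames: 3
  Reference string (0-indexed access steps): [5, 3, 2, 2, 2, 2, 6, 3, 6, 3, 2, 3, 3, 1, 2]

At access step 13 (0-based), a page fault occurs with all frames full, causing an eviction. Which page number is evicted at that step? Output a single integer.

Step 0: ref 5 -> FAULT, frames=[5,-,-]
Step 1: ref 3 -> FAULT, frames=[5,3,-]
Step 2: ref 2 -> FAULT, frames=[5,3,2]
Step 3: ref 2 -> HIT, frames=[5,3,2]
Step 4: ref 2 -> HIT, frames=[5,3,2]
Step 5: ref 2 -> HIT, frames=[5,3,2]
Step 6: ref 6 -> FAULT, evict 5, frames=[6,3,2]
Step 7: ref 3 -> HIT, frames=[6,3,2]
Step 8: ref 6 -> HIT, frames=[6,3,2]
Step 9: ref 3 -> HIT, frames=[6,3,2]
Step 10: ref 2 -> HIT, frames=[6,3,2]
Step 11: ref 3 -> HIT, frames=[6,3,2]
Step 12: ref 3 -> HIT, frames=[6,3,2]
Step 13: ref 1 -> FAULT, evict 3, frames=[6,1,2]
At step 13: evicted page 3

Answer: 3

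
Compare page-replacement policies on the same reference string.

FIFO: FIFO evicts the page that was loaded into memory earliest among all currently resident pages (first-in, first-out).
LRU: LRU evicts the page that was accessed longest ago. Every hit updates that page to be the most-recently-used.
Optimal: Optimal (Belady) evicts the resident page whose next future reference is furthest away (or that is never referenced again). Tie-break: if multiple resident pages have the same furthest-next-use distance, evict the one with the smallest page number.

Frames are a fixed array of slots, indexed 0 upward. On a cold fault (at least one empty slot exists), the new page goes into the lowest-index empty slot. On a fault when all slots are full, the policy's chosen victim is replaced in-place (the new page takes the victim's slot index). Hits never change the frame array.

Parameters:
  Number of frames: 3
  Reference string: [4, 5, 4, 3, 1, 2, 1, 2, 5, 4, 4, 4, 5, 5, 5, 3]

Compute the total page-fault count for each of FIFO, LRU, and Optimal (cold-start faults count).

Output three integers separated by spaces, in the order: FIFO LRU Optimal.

--- FIFO ---
  step 0: ref 4 -> FAULT, frames=[4,-,-] (faults so far: 1)
  step 1: ref 5 -> FAULT, frames=[4,5,-] (faults so far: 2)
  step 2: ref 4 -> HIT, frames=[4,5,-] (faults so far: 2)
  step 3: ref 3 -> FAULT, frames=[4,5,3] (faults so far: 3)
  step 4: ref 1 -> FAULT, evict 4, frames=[1,5,3] (faults so far: 4)
  step 5: ref 2 -> FAULT, evict 5, frames=[1,2,3] (faults so far: 5)
  step 6: ref 1 -> HIT, frames=[1,2,3] (faults so far: 5)
  step 7: ref 2 -> HIT, frames=[1,2,3] (faults so far: 5)
  step 8: ref 5 -> FAULT, evict 3, frames=[1,2,5] (faults so far: 6)
  step 9: ref 4 -> FAULT, evict 1, frames=[4,2,5] (faults so far: 7)
  step 10: ref 4 -> HIT, frames=[4,2,5] (faults so far: 7)
  step 11: ref 4 -> HIT, frames=[4,2,5] (faults so far: 7)
  step 12: ref 5 -> HIT, frames=[4,2,5] (faults so far: 7)
  step 13: ref 5 -> HIT, frames=[4,2,5] (faults so far: 7)
  step 14: ref 5 -> HIT, frames=[4,2,5] (faults so far: 7)
  step 15: ref 3 -> FAULT, evict 2, frames=[4,3,5] (faults so far: 8)
  FIFO total faults: 8
--- LRU ---
  step 0: ref 4 -> FAULT, frames=[4,-,-] (faults so far: 1)
  step 1: ref 5 -> FAULT, frames=[4,5,-] (faults so far: 2)
  step 2: ref 4 -> HIT, frames=[4,5,-] (faults so far: 2)
  step 3: ref 3 -> FAULT, frames=[4,5,3] (faults so far: 3)
  step 4: ref 1 -> FAULT, evict 5, frames=[4,1,3] (faults so far: 4)
  step 5: ref 2 -> FAULT, evict 4, frames=[2,1,3] (faults so far: 5)
  step 6: ref 1 -> HIT, frames=[2,1,3] (faults so far: 5)
  step 7: ref 2 -> HIT, frames=[2,1,3] (faults so far: 5)
  step 8: ref 5 -> FAULT, evict 3, frames=[2,1,5] (faults so far: 6)
  step 9: ref 4 -> FAULT, evict 1, frames=[2,4,5] (faults so far: 7)
  step 10: ref 4 -> HIT, frames=[2,4,5] (faults so far: 7)
  step 11: ref 4 -> HIT, frames=[2,4,5] (faults so far: 7)
  step 12: ref 5 -> HIT, frames=[2,4,5] (faults so far: 7)
  step 13: ref 5 -> HIT, frames=[2,4,5] (faults so far: 7)
  step 14: ref 5 -> HIT, frames=[2,4,5] (faults so far: 7)
  step 15: ref 3 -> FAULT, evict 2, frames=[3,4,5] (faults so far: 8)
  LRU total faults: 8
--- Optimal ---
  step 0: ref 4 -> FAULT, frames=[4,-,-] (faults so far: 1)
  step 1: ref 5 -> FAULT, frames=[4,5,-] (faults so far: 2)
  step 2: ref 4 -> HIT, frames=[4,5,-] (faults so far: 2)
  step 3: ref 3 -> FAULT, frames=[4,5,3] (faults so far: 3)
  step 4: ref 1 -> FAULT, evict 3, frames=[4,5,1] (faults so far: 4)
  step 5: ref 2 -> FAULT, evict 4, frames=[2,5,1] (faults so far: 5)
  step 6: ref 1 -> HIT, frames=[2,5,1] (faults so far: 5)
  step 7: ref 2 -> HIT, frames=[2,5,1] (faults so far: 5)
  step 8: ref 5 -> HIT, frames=[2,5,1] (faults so far: 5)
  step 9: ref 4 -> FAULT, evict 1, frames=[2,5,4] (faults so far: 6)
  step 10: ref 4 -> HIT, frames=[2,5,4] (faults so far: 6)
  step 11: ref 4 -> HIT, frames=[2,5,4] (faults so far: 6)
  step 12: ref 5 -> HIT, frames=[2,5,4] (faults so far: 6)
  step 13: ref 5 -> HIT, frames=[2,5,4] (faults so far: 6)
  step 14: ref 5 -> HIT, frames=[2,5,4] (faults so far: 6)
  step 15: ref 3 -> FAULT, evict 2, frames=[3,5,4] (faults so far: 7)
  Optimal total faults: 7

Answer: 8 8 7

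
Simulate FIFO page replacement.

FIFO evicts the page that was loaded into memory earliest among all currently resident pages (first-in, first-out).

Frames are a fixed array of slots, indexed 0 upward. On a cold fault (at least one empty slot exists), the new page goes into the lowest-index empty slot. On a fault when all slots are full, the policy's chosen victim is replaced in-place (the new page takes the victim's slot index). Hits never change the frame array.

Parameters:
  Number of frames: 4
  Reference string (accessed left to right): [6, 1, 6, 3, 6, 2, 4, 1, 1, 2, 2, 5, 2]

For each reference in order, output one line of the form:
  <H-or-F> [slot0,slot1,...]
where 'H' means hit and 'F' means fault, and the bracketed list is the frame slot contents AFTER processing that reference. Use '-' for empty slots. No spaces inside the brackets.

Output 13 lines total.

F [6,-,-,-]
F [6,1,-,-]
H [6,1,-,-]
F [6,1,3,-]
H [6,1,3,-]
F [6,1,3,2]
F [4,1,3,2]
H [4,1,3,2]
H [4,1,3,2]
H [4,1,3,2]
H [4,1,3,2]
F [4,5,3,2]
H [4,5,3,2]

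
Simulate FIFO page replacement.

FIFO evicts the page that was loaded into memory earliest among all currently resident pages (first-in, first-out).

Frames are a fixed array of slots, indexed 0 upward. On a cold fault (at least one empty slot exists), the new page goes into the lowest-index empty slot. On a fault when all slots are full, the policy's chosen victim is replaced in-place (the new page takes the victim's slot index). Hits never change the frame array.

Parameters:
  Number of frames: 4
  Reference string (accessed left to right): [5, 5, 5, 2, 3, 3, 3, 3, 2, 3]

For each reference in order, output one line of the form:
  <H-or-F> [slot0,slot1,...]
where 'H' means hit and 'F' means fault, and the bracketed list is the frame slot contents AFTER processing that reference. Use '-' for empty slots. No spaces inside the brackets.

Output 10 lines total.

F [5,-,-,-]
H [5,-,-,-]
H [5,-,-,-]
F [5,2,-,-]
F [5,2,3,-]
H [5,2,3,-]
H [5,2,3,-]
H [5,2,3,-]
H [5,2,3,-]
H [5,2,3,-]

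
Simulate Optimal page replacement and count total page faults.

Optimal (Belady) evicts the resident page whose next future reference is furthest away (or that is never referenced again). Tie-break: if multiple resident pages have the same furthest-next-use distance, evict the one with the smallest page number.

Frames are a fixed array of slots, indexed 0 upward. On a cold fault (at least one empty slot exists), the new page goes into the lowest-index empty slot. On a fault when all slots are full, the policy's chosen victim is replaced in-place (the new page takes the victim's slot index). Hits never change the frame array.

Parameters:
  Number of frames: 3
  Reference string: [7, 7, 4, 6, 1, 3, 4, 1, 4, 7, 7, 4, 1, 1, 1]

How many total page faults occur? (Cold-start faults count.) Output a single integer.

Step 0: ref 7 → FAULT, frames=[7,-,-]
Step 1: ref 7 → HIT, frames=[7,-,-]
Step 2: ref 4 → FAULT, frames=[7,4,-]
Step 3: ref 6 → FAULT, frames=[7,4,6]
Step 4: ref 1 → FAULT (evict 6), frames=[7,4,1]
Step 5: ref 3 → FAULT (evict 7), frames=[3,4,1]
Step 6: ref 4 → HIT, frames=[3,4,1]
Step 7: ref 1 → HIT, frames=[3,4,1]
Step 8: ref 4 → HIT, frames=[3,4,1]
Step 9: ref 7 → FAULT (evict 3), frames=[7,4,1]
Step 10: ref 7 → HIT, frames=[7,4,1]
Step 11: ref 4 → HIT, frames=[7,4,1]
Step 12: ref 1 → HIT, frames=[7,4,1]
Step 13: ref 1 → HIT, frames=[7,4,1]
Step 14: ref 1 → HIT, frames=[7,4,1]
Total faults: 6

Answer: 6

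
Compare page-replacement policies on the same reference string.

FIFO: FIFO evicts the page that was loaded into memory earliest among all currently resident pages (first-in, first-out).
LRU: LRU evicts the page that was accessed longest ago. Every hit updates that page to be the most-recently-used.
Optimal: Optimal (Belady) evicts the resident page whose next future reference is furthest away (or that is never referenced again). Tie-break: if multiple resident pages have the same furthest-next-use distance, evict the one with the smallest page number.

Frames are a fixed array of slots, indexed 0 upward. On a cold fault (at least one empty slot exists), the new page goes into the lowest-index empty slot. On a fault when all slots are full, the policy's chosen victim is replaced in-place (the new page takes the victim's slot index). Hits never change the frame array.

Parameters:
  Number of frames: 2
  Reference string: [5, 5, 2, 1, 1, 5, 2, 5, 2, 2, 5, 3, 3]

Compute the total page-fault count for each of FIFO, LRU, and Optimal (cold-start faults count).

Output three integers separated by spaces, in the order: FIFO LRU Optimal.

--- FIFO ---
  step 0: ref 5 -> FAULT, frames=[5,-] (faults so far: 1)
  step 1: ref 5 -> HIT, frames=[5,-] (faults so far: 1)
  step 2: ref 2 -> FAULT, frames=[5,2] (faults so far: 2)
  step 3: ref 1 -> FAULT, evict 5, frames=[1,2] (faults so far: 3)
  step 4: ref 1 -> HIT, frames=[1,2] (faults so far: 3)
  step 5: ref 5 -> FAULT, evict 2, frames=[1,5] (faults so far: 4)
  step 6: ref 2 -> FAULT, evict 1, frames=[2,5] (faults so far: 5)
  step 7: ref 5 -> HIT, frames=[2,5] (faults so far: 5)
  step 8: ref 2 -> HIT, frames=[2,5] (faults so far: 5)
  step 9: ref 2 -> HIT, frames=[2,5] (faults so far: 5)
  step 10: ref 5 -> HIT, frames=[2,5] (faults so far: 5)
  step 11: ref 3 -> FAULT, evict 5, frames=[2,3] (faults so far: 6)
  step 12: ref 3 -> HIT, frames=[2,3] (faults so far: 6)
  FIFO total faults: 6
--- LRU ---
  step 0: ref 5 -> FAULT, frames=[5,-] (faults so far: 1)
  step 1: ref 5 -> HIT, frames=[5,-] (faults so far: 1)
  step 2: ref 2 -> FAULT, frames=[5,2] (faults so far: 2)
  step 3: ref 1 -> FAULT, evict 5, frames=[1,2] (faults so far: 3)
  step 4: ref 1 -> HIT, frames=[1,2] (faults so far: 3)
  step 5: ref 5 -> FAULT, evict 2, frames=[1,5] (faults so far: 4)
  step 6: ref 2 -> FAULT, evict 1, frames=[2,5] (faults so far: 5)
  step 7: ref 5 -> HIT, frames=[2,5] (faults so far: 5)
  step 8: ref 2 -> HIT, frames=[2,5] (faults so far: 5)
  step 9: ref 2 -> HIT, frames=[2,5] (faults so far: 5)
  step 10: ref 5 -> HIT, frames=[2,5] (faults so far: 5)
  step 11: ref 3 -> FAULT, evict 2, frames=[3,5] (faults so far: 6)
  step 12: ref 3 -> HIT, frames=[3,5] (faults so far: 6)
  LRU total faults: 6
--- Optimal ---
  step 0: ref 5 -> FAULT, frames=[5,-] (faults so far: 1)
  step 1: ref 5 -> HIT, frames=[5,-] (faults so far: 1)
  step 2: ref 2 -> FAULT, frames=[5,2] (faults so far: 2)
  step 3: ref 1 -> FAULT, evict 2, frames=[5,1] (faults so far: 3)
  step 4: ref 1 -> HIT, frames=[5,1] (faults so far: 3)
  step 5: ref 5 -> HIT, frames=[5,1] (faults so far: 3)
  step 6: ref 2 -> FAULT, evict 1, frames=[5,2] (faults so far: 4)
  step 7: ref 5 -> HIT, frames=[5,2] (faults so far: 4)
  step 8: ref 2 -> HIT, frames=[5,2] (faults so far: 4)
  step 9: ref 2 -> HIT, frames=[5,2] (faults so far: 4)
  step 10: ref 5 -> HIT, frames=[5,2] (faults so far: 4)
  step 11: ref 3 -> FAULT, evict 2, frames=[5,3] (faults so far: 5)
  step 12: ref 3 -> HIT, frames=[5,3] (faults so far: 5)
  Optimal total faults: 5

Answer: 6 6 5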